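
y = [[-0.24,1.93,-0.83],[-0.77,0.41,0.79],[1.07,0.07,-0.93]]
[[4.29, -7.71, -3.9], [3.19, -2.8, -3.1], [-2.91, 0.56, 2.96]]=y@[[-2.31, -0.6, 2.41],[2.21, -4.78, -1.96],[0.64, -1.65, -0.56]]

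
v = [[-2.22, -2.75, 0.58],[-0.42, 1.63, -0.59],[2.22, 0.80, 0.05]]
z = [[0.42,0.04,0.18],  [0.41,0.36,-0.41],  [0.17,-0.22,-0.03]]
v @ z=[[-1.96, -1.21, 0.71], [0.39, 0.7, -0.73], [1.27, 0.37, 0.07]]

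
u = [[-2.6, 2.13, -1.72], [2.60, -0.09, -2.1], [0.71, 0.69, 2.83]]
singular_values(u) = [4.19, 3.78, 1.58]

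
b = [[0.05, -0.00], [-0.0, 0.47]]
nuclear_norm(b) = 0.52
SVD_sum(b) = [[0.0,0.00],[0.00,0.47]] + [[0.05, 0.0], [0.0, 0.00]]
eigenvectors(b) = [[1.00,0.00], [0.0,1.00]]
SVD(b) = [[0.0, 1.00],[1.0, 0.0]] @ diag([0.47, 0.05]) @ [[0.00, 1.0], [1.0, 0.00]]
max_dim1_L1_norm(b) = 0.47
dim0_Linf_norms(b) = [0.05, 0.47]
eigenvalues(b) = [0.05, 0.47]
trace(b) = 0.52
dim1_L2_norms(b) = [0.05, 0.47]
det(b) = 0.02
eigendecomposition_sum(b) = [[0.05, 0.0],[0.00, 0.00]] + [[0.0,0.00], [0.0,0.47]]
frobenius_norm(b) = 0.47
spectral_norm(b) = 0.47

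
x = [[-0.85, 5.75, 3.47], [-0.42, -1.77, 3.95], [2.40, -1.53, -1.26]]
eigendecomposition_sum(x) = [[1.34-0.00j,(0.99+0j),2.16+0.00j], [(0.44-0j),(0.32+0j),(0.71+0j)], [0.64-0.00j,(0.47+0j),1.03+0.00j]] + [[(-1.1+0.61j), 2.38+1.07j, 0.65-2.01j], [-0.43-0.95j, (-1.05+1.9j), (1.62+0.68j)], [(0.88+0.05j), -1.00-1.53j, -1.15+0.94j]] + [[(-1.1-0.61j),  (2.38-1.07j),  0.65+2.01j], [(-0.43+0.95j),  (-1.05-1.9j),  1.62-0.68j], [0.88-0.05j,  (-1+1.53j),  (-1.15-0.94j)]]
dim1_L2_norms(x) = [6.77, 4.35, 3.11]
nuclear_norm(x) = 13.49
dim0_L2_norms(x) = [2.58, 6.21, 5.41]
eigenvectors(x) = [[(0.86+0j), (-0.68+0j), (-0.68-0j)], [0.28+0.00j, (0.05-0.56j), (0.05+0.56j)], [(0.41+0j), 0.40+0.26j, (0.4-0.26j)]]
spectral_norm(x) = 7.22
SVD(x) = [[0.93,  -0.17,  0.33], [0.14,  0.98,  0.12], [-0.34,  -0.06,  0.94]] @ diag([7.215538079729664, 4.293411924738162, 1.9821261979216476]) @ [[-0.23, 0.78, 0.58],[-0.10, -0.62, 0.78],[0.97, 0.12, 0.22]]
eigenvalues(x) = [(2.7+0j), (-3.29+3.45j), (-3.29-3.45j)]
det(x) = 61.40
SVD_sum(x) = [[-1.55, 5.21, 3.91], [-0.24, 0.80, 0.6], [0.58, -1.93, -1.45]] + [[0.07, 0.46, -0.59], [-0.41, -2.60, 3.30], [0.03, 0.17, -0.21]] + [[0.63, 0.08, 0.14], [0.23, 0.03, 0.05], [1.80, 0.23, 0.41]]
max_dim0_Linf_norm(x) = 5.75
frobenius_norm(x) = 8.63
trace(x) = -3.88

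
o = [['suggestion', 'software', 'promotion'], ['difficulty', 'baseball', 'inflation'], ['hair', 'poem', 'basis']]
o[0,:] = ['suggestion', 'software', 'promotion']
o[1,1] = 'baseball'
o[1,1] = 'baseball'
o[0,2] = 'promotion'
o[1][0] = 'difficulty'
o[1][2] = 'inflation'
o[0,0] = 'suggestion'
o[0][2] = 'promotion'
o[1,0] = 'difficulty'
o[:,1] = ['software', 'baseball', 'poem']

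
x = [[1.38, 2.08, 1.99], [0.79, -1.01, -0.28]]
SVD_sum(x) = [[1.2, 2.19, 1.98],[-0.22, -0.39, -0.35]] + [[0.18, -0.11, 0.01], [1.01, -0.62, 0.07]]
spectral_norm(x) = 3.24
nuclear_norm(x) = 4.44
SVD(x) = [[-0.98, 0.18], [0.18, 0.98]] @ diag([3.2360219990212404, 1.2006921428287]) @ [[-0.38, -0.69, -0.62],[0.85, -0.52, 0.06]]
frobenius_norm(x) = 3.45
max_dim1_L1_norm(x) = 5.45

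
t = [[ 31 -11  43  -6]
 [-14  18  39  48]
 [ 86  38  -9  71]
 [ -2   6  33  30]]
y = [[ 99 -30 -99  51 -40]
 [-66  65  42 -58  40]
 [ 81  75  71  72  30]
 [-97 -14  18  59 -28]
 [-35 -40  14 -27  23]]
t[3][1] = 6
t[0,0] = 31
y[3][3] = 59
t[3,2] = 33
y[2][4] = 30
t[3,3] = 30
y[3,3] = 59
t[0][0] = 31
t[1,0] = -14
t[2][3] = 71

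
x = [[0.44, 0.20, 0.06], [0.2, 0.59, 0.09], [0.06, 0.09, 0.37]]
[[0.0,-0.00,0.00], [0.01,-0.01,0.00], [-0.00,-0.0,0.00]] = x@ [[-0.00, 0.0, -0.0],[0.02, -0.01, 0.0],[-0.01, 0.00, -0.0]]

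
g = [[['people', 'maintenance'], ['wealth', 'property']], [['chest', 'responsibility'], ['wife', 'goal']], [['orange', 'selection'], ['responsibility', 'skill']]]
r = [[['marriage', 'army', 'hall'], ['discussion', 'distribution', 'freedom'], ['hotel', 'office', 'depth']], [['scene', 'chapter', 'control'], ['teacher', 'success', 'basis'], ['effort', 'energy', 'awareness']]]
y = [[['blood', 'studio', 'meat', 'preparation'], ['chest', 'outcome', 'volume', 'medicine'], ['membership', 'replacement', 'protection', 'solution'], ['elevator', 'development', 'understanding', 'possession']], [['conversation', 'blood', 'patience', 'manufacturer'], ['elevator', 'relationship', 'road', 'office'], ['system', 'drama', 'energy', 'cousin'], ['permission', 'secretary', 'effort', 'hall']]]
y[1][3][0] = 'permission'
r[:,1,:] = [['discussion', 'distribution', 'freedom'], ['teacher', 'success', 'basis']]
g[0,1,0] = 'wealth'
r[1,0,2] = 'control'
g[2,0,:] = ['orange', 'selection']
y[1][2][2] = 'energy'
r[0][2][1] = 'office'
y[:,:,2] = [['meat', 'volume', 'protection', 'understanding'], ['patience', 'road', 'energy', 'effort']]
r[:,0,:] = [['marriage', 'army', 'hall'], ['scene', 'chapter', 'control']]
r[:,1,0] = ['discussion', 'teacher']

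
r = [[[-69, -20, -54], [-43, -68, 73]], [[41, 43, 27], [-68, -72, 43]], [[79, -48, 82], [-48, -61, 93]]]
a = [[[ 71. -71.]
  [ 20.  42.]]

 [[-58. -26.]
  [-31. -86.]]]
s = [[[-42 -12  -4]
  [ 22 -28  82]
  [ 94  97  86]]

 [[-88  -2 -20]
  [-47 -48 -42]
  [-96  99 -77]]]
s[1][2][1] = 99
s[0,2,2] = 86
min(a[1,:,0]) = -58.0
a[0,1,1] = 42.0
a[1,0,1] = -26.0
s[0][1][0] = 22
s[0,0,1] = -12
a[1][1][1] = -86.0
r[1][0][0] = 41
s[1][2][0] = -96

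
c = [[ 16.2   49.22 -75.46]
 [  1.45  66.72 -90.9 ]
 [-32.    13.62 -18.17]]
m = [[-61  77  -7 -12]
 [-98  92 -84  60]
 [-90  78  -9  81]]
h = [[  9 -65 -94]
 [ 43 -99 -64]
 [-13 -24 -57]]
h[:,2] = [-94, -64, -57]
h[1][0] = 43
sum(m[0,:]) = -3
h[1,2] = -64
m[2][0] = -90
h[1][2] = -64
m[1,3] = 60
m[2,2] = -9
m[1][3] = 60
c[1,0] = 1.45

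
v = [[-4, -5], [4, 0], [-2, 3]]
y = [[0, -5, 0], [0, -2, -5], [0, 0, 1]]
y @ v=[[-20, 0], [2, -15], [-2, 3]]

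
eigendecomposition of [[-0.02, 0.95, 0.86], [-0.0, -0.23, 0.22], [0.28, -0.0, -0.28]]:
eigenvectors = [[-0.92+0.00j, -0.47+0.35j, -0.47-0.35j], [-0.12+0.00j, (-0.41-0.25j), -0.41+0.25j], [-0.36+0.00j, (0.65+0j), (0.65-0j)]]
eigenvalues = [(0.44+0j), (-0.48+0.15j), (-0.48-0.15j)]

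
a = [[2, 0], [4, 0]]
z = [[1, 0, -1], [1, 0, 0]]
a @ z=[[2, 0, -2], [4, 0, -4]]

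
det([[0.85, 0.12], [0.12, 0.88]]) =0.734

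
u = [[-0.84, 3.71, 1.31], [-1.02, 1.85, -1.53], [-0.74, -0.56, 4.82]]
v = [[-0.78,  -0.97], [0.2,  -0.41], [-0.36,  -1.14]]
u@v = [[0.93, -2.20], [1.72, 1.98], [-1.27, -4.55]]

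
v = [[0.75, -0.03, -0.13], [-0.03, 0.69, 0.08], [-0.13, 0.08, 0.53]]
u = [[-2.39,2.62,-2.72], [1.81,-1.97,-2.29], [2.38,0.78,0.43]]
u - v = [[-3.14, 2.65, -2.59], [1.84, -2.66, -2.37], [2.51, 0.7, -0.1]]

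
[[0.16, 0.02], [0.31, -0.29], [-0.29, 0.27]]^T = [[0.16, 0.31, -0.29], [0.02, -0.29, 0.27]]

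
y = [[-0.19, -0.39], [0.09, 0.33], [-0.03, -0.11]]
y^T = [[-0.19, 0.09, -0.03], [-0.39, 0.33, -0.11]]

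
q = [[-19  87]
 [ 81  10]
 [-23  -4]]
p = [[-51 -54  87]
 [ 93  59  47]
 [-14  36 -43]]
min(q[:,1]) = -4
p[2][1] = 36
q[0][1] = 87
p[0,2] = 87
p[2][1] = 36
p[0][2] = 87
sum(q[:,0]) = 39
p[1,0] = 93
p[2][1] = 36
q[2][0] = -23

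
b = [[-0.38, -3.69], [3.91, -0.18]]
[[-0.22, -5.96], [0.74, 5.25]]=b@[[0.19, 1.41], [0.04, 1.47]]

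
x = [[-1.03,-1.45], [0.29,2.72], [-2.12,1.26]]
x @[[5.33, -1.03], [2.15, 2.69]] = [[-8.61, -2.84], [7.39, 7.02], [-8.59, 5.57]]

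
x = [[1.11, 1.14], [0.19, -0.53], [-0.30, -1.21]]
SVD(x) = [[-0.78, -0.56], [0.18, -0.64], [0.60, -0.53]] @ diag([1.9865424403981786, 0.6756101927123724]) @ [[-0.51, -0.86], [-0.86, 0.51]]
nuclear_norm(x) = 2.66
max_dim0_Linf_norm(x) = 1.21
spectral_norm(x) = 1.99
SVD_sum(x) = [[0.79, 1.33], [-0.18, -0.31], [-0.61, -1.03]] + [[0.32, -0.19], [0.37, -0.22], [0.31, -0.18]]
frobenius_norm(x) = 2.10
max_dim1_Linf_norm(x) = 1.21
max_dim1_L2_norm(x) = 1.59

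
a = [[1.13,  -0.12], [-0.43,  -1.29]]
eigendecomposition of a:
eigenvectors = [[0.98, 0.05],[-0.17, 1.00]]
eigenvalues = [1.15, -1.31]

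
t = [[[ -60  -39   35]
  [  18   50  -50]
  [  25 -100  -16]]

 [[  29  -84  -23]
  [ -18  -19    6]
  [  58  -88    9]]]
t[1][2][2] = 9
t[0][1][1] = 50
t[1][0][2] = -23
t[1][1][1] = -19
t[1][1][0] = -18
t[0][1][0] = 18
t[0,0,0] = -60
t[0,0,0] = -60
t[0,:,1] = [-39, 50, -100]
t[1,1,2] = 6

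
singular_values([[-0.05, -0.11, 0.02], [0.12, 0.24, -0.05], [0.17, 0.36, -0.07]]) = [0.5, 0.01, 0.0]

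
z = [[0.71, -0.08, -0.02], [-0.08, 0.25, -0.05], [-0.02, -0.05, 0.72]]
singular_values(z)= [0.74, 0.71, 0.23]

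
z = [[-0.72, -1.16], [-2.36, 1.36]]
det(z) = -3.717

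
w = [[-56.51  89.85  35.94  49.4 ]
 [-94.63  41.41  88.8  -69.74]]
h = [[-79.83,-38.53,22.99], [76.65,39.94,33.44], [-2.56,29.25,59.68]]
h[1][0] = 76.65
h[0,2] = 22.99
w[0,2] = 35.94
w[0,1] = 89.85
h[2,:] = [-2.56, 29.25, 59.68]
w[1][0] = -94.63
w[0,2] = 35.94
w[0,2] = 35.94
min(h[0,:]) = -79.83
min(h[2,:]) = -2.56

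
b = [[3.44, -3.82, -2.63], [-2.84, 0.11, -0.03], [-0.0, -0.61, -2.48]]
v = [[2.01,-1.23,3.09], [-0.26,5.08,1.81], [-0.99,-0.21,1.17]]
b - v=[[1.43,-2.59,-5.72], [-2.58,-4.97,-1.84], [0.99,-0.4,-3.65]]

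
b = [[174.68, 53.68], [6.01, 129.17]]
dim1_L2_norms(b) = [182.74, 129.31]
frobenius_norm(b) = 223.87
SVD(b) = [[-0.93,-0.37],[-0.37,0.93]] @ diag([191.31350605148162, 116.25315566594185]) @ [[-0.86, -0.51], [-0.51, 0.86]]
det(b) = 22240.80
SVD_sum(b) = [[152.5, 90.89],[61.24, 36.5]] + [[22.18, -37.21], [-55.23, 92.67]]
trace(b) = 303.85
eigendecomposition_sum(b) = [[161.46, 167.5], [18.75, 19.45]] + [[13.22,-113.82], [-12.74,109.72]]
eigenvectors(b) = [[0.99, -0.72],[0.12, 0.69]]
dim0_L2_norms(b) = [174.78, 139.88]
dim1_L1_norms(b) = [228.36, 135.18]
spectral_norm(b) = 191.31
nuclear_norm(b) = 307.57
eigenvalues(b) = [180.91, 122.94]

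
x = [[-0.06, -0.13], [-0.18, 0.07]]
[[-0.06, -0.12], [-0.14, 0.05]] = x @ [[0.79, 0.07], [0.07, 0.92]]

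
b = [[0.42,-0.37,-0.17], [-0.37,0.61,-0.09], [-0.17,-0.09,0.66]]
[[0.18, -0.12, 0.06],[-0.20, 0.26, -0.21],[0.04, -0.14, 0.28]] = b@[[0.51, 0.01, 0.20], [0.01, 0.41, -0.16], [0.2, -0.16, 0.46]]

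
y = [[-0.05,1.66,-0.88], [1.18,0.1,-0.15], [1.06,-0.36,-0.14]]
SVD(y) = [[-0.97, -0.17, 0.15], [0.02, -0.74, -0.67], [0.23, -0.65, 0.73]] @ diag([1.9105690963921855, 1.5984808923474336, 0.1574311427618427]) @ [[0.16,-0.89,0.43],  [-0.97,-0.07,0.22],  [-0.16,-0.45,-0.88]]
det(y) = 0.48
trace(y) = -0.09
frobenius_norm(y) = 2.50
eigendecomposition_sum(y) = [[0.49-0.00j, (0.9+0j), (-0.43+0j)], [0.50-0.00j, 0.91+0.00j, -0.44+0.00j], [0.26-0.00j, 0.47+0.00j, (-0.23+0j)]] + [[-0.27-0.84j, (0.38+1.39j), (-0.23-1.1j)],[(0.34+2.07j), (-0.41-3.4j), 0.14+2.66j],[0.40+3.36j, -0.42-5.51j, (0.04+4.3j)]] + [[(-0.27+0.84j), 0.38-1.39j, -0.23+1.10j], [(0.34-2.07j), -0.41+3.40j, 0.14-2.66j], [(0.4-3.36j), -0.42+5.51j, 0.04-4.30j]]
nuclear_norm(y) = 3.67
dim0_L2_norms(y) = [1.59, 1.7, 0.9]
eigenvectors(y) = [[-0.66+0.00j, -0.21+0.04j, (-0.21-0.04j)],[(-0.67+0j), 0.51-0.02j, (0.51+0.02j)],[(-0.35+0j), 0.83+0.00j, 0.83-0.00j]]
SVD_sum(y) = [[-0.31, 1.65, -0.8],[0.01, -0.04, 0.02],[0.07, -0.39, 0.19]] + [[0.26, 0.02, -0.06],  [1.16, 0.09, -0.26],  [1.01, 0.08, -0.23]] + [[-0.0, -0.01, -0.02], [0.02, 0.05, 0.09], [-0.02, -0.05, -0.10]]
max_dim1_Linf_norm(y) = 1.66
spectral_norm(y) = 1.91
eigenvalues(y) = [(1.18+0j), (-0.64+0.06j), (-0.64-0.06j)]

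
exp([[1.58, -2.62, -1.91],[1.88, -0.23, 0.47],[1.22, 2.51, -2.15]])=[[-2.08, -1.73, -0.13], [0.69, -1.97, -0.88], [0.83, -1.62, -0.70]]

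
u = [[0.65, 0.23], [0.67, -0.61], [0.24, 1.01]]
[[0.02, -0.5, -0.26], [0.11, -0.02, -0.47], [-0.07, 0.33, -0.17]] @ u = [[-0.38,0.05], [-0.05,-0.44], [0.13,-0.39]]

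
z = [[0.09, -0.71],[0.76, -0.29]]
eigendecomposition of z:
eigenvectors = [[(0.18+0.67j), 0.18-0.67j], [0.72+0.00j, (0.72-0j)]]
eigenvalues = [(-0.1+0.71j), (-0.1-0.71j)]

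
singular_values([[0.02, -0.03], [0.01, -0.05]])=[0.06, 0.01]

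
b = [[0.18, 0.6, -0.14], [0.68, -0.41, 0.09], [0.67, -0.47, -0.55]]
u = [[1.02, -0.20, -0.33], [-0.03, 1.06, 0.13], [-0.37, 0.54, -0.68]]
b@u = [[0.22, 0.52, 0.11],[0.67, -0.52, -0.34],[0.9, -0.93, 0.09]]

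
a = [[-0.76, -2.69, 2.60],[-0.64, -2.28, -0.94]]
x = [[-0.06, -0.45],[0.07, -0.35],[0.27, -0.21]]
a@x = [[0.56, 0.74], [-0.38, 1.28]]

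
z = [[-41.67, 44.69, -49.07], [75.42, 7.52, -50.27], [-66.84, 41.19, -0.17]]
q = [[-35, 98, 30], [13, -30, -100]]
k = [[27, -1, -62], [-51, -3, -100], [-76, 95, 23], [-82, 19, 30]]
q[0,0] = -35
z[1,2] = -50.27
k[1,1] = -3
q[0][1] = 98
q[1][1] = -30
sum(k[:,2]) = -109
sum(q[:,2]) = -70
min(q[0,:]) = -35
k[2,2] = 23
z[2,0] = -66.84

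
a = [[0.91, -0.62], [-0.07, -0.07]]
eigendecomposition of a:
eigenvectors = [[1.00,0.52], [-0.07,0.86]]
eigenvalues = [0.95, -0.11]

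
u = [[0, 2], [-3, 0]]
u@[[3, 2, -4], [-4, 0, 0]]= [[-8, 0, 0], [-9, -6, 12]]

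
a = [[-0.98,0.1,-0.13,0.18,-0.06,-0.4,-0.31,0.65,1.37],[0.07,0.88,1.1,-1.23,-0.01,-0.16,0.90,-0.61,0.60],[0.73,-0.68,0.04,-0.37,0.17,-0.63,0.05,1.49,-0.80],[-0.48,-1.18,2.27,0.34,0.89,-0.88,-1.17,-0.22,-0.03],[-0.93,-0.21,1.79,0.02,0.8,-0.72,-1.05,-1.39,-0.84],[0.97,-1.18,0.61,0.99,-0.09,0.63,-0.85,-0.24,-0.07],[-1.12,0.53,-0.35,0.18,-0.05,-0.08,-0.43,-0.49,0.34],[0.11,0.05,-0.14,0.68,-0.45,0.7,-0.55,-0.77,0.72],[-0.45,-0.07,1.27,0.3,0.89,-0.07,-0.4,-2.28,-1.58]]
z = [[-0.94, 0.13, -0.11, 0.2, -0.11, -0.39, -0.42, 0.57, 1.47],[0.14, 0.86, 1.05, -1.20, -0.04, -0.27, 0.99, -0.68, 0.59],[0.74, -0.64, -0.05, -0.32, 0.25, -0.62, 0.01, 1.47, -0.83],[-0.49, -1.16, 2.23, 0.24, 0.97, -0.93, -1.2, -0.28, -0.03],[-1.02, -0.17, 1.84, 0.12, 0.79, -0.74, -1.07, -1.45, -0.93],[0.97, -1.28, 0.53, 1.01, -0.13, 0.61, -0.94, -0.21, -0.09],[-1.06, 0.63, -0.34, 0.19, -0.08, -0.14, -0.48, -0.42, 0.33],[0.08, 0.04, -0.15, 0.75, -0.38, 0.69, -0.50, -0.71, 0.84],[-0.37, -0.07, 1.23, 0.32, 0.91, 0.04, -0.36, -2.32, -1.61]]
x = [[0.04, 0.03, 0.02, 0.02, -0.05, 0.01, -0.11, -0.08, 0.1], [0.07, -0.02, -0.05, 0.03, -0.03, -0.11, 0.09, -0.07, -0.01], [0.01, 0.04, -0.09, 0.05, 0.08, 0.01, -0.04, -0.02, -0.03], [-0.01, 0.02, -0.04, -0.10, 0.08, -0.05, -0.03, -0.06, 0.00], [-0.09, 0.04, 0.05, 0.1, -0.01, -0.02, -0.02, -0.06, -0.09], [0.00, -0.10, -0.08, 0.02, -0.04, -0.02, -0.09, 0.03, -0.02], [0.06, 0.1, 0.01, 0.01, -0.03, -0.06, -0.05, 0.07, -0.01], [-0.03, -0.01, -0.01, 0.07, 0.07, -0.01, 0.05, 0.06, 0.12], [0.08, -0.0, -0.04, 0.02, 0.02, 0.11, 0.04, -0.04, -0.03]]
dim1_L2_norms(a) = [1.89, 2.25, 2.1, 3.14, 3.0, 2.21, 1.5, 1.61, 3.25]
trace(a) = -1.07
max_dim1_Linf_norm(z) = 2.32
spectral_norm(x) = 0.21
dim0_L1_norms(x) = [0.39, 0.36, 0.39, 0.42, 0.41, 0.4, 0.52, 0.49, 0.41]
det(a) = 0.00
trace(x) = -0.22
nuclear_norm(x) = 1.45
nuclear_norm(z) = 16.20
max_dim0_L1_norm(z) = 8.11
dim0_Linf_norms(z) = [1.06, 1.28, 2.23, 1.2, 0.97, 0.93, 1.2, 2.32, 1.61]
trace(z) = -1.29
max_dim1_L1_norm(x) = 0.48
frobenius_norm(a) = 7.23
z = a + x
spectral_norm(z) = 5.06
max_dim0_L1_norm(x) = 0.52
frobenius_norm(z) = 7.33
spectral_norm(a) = 5.00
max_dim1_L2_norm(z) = 3.27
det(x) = -0.00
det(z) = -0.05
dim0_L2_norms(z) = [2.22, 2.14, 3.38, 1.84, 1.62, 1.7, 2.29, 3.35, 2.73]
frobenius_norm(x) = 0.51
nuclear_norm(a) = 15.81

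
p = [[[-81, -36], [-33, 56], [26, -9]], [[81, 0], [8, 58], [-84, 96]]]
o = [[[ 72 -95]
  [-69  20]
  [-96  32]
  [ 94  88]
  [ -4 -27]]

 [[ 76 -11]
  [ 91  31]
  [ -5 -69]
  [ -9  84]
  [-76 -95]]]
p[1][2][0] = -84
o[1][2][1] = -69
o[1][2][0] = -5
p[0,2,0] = 26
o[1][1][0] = 91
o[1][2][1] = -69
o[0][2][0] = -96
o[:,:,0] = [[72, -69, -96, 94, -4], [76, 91, -5, -9, -76]]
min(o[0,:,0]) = -96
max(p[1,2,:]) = 96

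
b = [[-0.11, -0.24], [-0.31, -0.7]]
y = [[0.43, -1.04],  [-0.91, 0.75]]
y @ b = [[0.28, 0.62], [-0.13, -0.31]]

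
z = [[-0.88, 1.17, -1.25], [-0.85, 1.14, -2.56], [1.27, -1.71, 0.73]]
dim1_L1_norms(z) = [3.3, 4.55, 3.71]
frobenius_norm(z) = 4.17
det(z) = 0.03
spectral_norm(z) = 3.96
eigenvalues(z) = [2.19, -0.01, -1.19]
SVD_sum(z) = [[-0.81,1.09,-1.35], [-1.19,1.60,-1.99], [0.86,-1.15,1.43]] + [[-0.06, 0.08, 0.1], [0.34, -0.46, -0.57], [0.41, -0.56, -0.7]] + [[-0.0, -0.00, 0.00], [0.00, 0.00, -0.0], [-0.0, -0.00, 0.0]]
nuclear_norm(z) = 5.25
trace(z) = 0.99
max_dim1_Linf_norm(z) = 2.56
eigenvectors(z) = [[-0.47, -0.80, -0.04],  [-0.75, -0.6, 0.73],  [0.46, -0.0, 0.68]]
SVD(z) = [[-0.48,0.11,0.87], [-0.71,-0.63,-0.31], [0.51,-0.77,0.39]] @ diag([3.9624435942986675, 1.2846765103334825, 0.006857535916409194]) @ [[0.42, -0.57, 0.71], [-0.42, 0.57, 0.71], [-0.8, -0.60, 0.00]]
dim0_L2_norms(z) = [1.76, 2.36, 2.94]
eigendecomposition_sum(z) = [[-0.84, 1.13, -1.27],[-1.32, 1.79, -2.0],[0.82, -1.11, 1.24]] + [[-0.02, 0.01, -0.01], [-0.01, 0.00, -0.01], [-0.00, 0.0, -0.0]] + [[-0.02,0.03,0.03], [0.49,-0.65,-0.55], [0.45,-0.60,-0.51]]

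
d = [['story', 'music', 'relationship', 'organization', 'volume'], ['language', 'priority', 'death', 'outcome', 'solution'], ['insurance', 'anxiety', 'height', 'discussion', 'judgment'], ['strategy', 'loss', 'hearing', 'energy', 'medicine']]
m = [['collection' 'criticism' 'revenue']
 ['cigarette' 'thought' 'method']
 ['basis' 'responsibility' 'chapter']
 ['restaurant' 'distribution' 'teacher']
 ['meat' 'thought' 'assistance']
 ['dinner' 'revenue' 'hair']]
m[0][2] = 'revenue'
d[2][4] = 'judgment'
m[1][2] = 'method'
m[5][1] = 'revenue'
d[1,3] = 'outcome'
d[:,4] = ['volume', 'solution', 'judgment', 'medicine']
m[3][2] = 'teacher'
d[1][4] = 'solution'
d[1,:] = ['language', 'priority', 'death', 'outcome', 'solution']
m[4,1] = 'thought'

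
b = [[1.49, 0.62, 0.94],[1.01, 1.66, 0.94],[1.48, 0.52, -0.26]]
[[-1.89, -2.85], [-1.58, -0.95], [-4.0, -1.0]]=b@[[-2.14,-1.38],[-0.69,1.19],[1.84,-1.63]]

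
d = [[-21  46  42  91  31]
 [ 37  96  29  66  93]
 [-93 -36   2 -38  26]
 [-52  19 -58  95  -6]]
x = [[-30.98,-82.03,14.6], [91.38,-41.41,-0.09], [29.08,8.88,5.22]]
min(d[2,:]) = -93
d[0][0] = -21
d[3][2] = -58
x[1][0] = 91.38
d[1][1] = 96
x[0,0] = -30.98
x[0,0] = -30.98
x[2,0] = 29.08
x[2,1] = 8.88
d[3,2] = -58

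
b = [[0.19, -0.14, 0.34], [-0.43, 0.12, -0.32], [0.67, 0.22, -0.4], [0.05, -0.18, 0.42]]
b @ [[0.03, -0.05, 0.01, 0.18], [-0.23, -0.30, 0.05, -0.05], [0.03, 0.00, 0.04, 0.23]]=[[0.05, 0.03, 0.01, 0.12], [-0.05, -0.01, -0.01, -0.16], [-0.04, -0.1, 0.00, 0.02], [0.06, 0.05, 0.01, 0.11]]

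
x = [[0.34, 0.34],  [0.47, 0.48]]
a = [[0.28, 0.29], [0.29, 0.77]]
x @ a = [[0.19, 0.36], [0.27, 0.51]]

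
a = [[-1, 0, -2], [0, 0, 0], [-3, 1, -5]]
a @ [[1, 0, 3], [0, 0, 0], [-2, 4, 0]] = [[3, -8, -3], [0, 0, 0], [7, -20, -9]]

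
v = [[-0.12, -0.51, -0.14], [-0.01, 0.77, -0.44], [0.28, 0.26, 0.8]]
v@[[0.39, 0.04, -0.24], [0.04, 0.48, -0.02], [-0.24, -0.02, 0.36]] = [[-0.03, -0.25, -0.01],[0.13, 0.38, -0.17],[-0.07, 0.12, 0.22]]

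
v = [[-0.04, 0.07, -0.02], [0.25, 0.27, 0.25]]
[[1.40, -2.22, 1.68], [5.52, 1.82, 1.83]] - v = [[1.44,-2.29,1.70], [5.27,1.55,1.58]]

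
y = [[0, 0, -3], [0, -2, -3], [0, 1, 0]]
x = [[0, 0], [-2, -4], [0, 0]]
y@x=[[0, 0], [4, 8], [-2, -4]]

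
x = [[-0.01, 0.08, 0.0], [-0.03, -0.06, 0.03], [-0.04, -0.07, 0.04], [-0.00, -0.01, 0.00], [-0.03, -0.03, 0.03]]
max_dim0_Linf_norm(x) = 0.08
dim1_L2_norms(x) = [0.08, 0.07, 0.09, 0.01, 0.05]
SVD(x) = [[0.47, -0.84, 0.27], [-0.52, -0.15, 0.44], [-0.63, -0.29, 0.19], [-0.06, 0.09, 0.39], [-0.33, -0.42, -0.74]] @ diag([0.1410695074457408, 0.0538129800930969, 0.0018860653530694848]) @ [[0.33,0.88,-0.36], [0.69,-0.48,-0.54], [-0.64,-0.07,-0.76]]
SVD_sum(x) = [[0.02,0.06,-0.02], [-0.02,-0.06,0.03], [-0.03,-0.08,0.03], [-0.0,-0.01,0.00], [-0.02,-0.04,0.02]] + [[-0.03, 0.02, 0.02], [-0.01, 0.0, 0.00], [-0.01, 0.01, 0.01], [0.0, -0.00, -0.0], [-0.02, 0.01, 0.01]] + [[-0.0, -0.0, -0.00],[-0.00, -0.00, -0.00],[-0.0, -0.0, -0.00],[-0.0, -0.00, -0.00],[0.00, 0.00, 0.0]]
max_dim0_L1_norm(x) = 0.25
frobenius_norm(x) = 0.15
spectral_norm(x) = 0.14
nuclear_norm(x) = 0.20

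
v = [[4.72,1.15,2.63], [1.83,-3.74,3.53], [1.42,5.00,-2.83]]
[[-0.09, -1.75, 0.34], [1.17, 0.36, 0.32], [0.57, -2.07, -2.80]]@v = [[-3.14, 8.14, -7.38], [6.64, 1.6, 3.44], [-5.07, -5.6, 2.12]]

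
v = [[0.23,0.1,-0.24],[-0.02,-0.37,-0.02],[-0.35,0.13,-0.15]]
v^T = [[0.23, -0.02, -0.35],[0.10, -0.37, 0.13],[-0.24, -0.02, -0.15]]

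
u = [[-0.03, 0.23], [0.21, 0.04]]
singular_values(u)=[0.23, 0.21]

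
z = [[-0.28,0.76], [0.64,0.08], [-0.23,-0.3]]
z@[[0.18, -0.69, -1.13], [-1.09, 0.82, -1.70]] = [[-0.88,0.82,-0.98], [0.03,-0.38,-0.86], [0.29,-0.09,0.77]]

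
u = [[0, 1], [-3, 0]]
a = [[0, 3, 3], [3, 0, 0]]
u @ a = [[3, 0, 0], [0, -9, -9]]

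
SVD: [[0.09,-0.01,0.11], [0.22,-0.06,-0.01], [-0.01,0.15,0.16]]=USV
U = [[-0.2,-0.54,0.82], [-0.85,-0.32,-0.42], [0.49,-0.78,-0.39]]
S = [0.25, 0.23, 0.05]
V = [[-0.83, 0.5, 0.25], [-0.48, -0.40, -0.78], [-0.29, -0.77, 0.57]]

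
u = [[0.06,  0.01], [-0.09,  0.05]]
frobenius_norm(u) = 0.12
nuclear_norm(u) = 0.15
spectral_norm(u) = 0.11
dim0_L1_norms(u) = [0.15, 0.06]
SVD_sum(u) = [[0.05, -0.02], [-0.1, 0.04]] + [[0.01, 0.03],[0.01, 0.01]]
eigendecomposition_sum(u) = [[(0.03+0.01j), 0.00-0.01j], [(-0.04+0.08j), (0.02+0.02j)]] + [[(0.03-0.01j), 0.00+0.01j], [(-0.04-0.08j), (0.02-0.02j)]]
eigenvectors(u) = [[(-0.05-0.31j), -0.05+0.31j], [0.95+0.00j, 0.95-0.00j]]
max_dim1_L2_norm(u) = 0.1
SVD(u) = [[-0.46, 0.89], [0.89, 0.46]] @ diag([0.11464163247808529, 0.03401905499509978]) @ [[-0.94, 0.35], [0.35, 0.94]]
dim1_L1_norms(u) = [0.07, 0.14]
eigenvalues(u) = [(0.05+0.03j), (0.05-0.03j)]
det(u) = 0.00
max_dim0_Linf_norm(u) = 0.09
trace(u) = 0.11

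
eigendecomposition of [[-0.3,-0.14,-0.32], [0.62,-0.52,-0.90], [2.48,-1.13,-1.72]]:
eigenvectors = [[0.24, 0.50, -0.08], [0.51, 0.64, -0.88], [0.83, 0.58, 0.46]]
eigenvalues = [-1.69, -0.86, 0.01]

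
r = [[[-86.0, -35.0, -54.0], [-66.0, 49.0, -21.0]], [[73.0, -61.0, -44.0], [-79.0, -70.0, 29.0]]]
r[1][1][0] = -79.0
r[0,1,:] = [-66.0, 49.0, -21.0]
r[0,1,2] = -21.0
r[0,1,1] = 49.0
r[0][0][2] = -54.0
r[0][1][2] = -21.0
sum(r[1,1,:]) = -120.0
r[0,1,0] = -66.0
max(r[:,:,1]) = 49.0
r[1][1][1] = -70.0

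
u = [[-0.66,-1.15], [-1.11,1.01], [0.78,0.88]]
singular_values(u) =[1.8, 1.47]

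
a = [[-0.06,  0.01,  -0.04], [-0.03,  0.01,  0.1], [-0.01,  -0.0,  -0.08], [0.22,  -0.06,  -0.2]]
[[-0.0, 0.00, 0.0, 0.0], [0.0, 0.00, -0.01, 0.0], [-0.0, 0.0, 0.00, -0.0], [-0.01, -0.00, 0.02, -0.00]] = a @ [[0.03, 0.00, -0.04, 0.0], [0.22, 0.02, -0.37, 0.04], [0.03, 0.0, -0.05, 0.01]]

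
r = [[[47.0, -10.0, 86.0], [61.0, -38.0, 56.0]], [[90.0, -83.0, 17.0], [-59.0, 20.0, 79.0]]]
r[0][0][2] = 86.0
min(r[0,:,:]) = -38.0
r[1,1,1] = 20.0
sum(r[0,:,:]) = 202.0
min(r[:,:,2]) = 17.0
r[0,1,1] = -38.0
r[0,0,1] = -10.0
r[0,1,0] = 61.0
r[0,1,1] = -38.0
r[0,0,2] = 86.0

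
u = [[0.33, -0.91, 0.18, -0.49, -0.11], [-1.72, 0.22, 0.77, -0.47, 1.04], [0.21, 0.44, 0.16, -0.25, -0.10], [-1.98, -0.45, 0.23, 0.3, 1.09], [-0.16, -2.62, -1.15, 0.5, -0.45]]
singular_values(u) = [3.23, 3.02, 0.99, 0.21, 0.0]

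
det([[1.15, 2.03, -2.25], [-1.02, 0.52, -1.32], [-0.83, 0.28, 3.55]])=11.794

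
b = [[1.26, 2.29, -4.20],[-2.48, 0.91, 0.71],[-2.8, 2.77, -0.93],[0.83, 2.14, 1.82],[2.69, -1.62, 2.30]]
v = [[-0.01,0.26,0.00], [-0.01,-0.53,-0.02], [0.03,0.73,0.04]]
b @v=[[-0.16, -3.95, -0.21], [0.04, -0.61, 0.01], [-0.03, -2.88, -0.09], [0.02, 0.41, 0.03], [0.06, 3.24, 0.12]]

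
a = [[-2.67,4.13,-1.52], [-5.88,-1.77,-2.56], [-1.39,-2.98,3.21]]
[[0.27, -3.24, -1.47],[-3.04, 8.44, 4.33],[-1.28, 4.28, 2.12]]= a@[[0.38, -0.83, -0.44], [0.34, -1.46, -0.71], [0.08, -0.38, -0.19]]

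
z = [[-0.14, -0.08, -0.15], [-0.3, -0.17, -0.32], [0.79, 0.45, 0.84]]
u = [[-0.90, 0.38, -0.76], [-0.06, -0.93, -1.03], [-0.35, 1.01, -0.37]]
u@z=[[-0.59, -0.33, -0.62], [-0.53, -0.30, -0.56], [-0.55, -0.31, -0.58]]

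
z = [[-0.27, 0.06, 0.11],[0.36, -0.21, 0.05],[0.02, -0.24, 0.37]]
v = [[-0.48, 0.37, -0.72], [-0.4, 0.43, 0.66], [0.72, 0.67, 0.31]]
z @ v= [[0.18, -0.00, 0.27], [-0.05, 0.08, -0.38], [0.35, 0.15, -0.06]]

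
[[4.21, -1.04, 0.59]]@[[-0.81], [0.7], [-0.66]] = [[-4.53]]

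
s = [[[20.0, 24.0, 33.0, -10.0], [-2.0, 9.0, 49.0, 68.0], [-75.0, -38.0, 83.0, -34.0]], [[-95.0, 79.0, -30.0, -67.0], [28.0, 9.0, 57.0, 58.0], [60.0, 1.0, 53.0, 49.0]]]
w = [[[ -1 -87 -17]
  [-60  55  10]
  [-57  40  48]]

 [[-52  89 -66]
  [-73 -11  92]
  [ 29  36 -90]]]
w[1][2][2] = -90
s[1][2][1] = 1.0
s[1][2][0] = 60.0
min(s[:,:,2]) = -30.0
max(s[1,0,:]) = 79.0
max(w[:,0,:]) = 89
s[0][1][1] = 9.0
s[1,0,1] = 79.0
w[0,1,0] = -60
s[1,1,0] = 28.0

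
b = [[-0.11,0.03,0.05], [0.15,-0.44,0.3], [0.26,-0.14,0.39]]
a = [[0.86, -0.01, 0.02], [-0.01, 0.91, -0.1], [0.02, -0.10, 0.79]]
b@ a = [[-0.09, 0.02, 0.03], [0.14, -0.43, 0.28], [0.23, -0.17, 0.33]]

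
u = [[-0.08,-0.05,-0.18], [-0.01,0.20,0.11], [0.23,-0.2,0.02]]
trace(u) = 0.14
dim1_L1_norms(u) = [0.31, 0.32, 0.45]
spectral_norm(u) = 0.34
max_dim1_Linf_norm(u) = 0.23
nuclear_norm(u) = 0.65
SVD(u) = [[0.07, 0.77, 0.63], [-0.54, -0.5, 0.68], [0.84, -0.39, 0.38]] @ diag([0.3437574003642428, 0.2568212045693827, 0.05170801270933838]) @ [[0.56, -0.81, -0.16],  [-0.57, -0.23, -0.79],  [0.6, 0.53, -0.60]]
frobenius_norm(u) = 0.43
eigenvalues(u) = [(0.02+0.21j), (0.02-0.21j), (0.1+0j)]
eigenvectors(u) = [[(-0.19+0.52j), (-0.19-0.52j), 0.40+0.00j], [-0.22-0.23j, -0.22+0.23j, 0.70+0.00j], [0.77+0.00j, (0.77-0j), -0.59+0.00j]]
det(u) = 0.00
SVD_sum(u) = [[0.01, -0.02, -0.00], [-0.1, 0.15, 0.03], [0.16, -0.23, -0.05]] + [[-0.11,  -0.05,  -0.16], [0.07,  0.03,  0.1], [0.06,  0.02,  0.08]] + [[0.02, 0.02, -0.02],[0.02, 0.02, -0.02],[0.01, 0.01, -0.01]]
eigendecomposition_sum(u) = [[(-0.05+0.08j), -0.06-0.06j, (-0.1-0.02j)],[(-0.03-0.05j), (0.05-0.01j), (0.03-0.05j)],[(0.14+0.03j), (-0.05+0.1j), 0.03+0.14j]] + [[(-0.05-0.08j), (-0.06+0.06j), (-0.1+0.02j)], [(-0.03+0.05j), (0.05+0.01j), (0.03+0.05j)], [0.14-0.03j, -0.05-0.10j, 0.03-0.14j]] + [[0.03+0.00j, (0.06+0j), 0.02+0.00j], [0.05+0.00j, (0.11+0j), (0.04+0j)], [(-0.04-0j), -0.09-0.00j, -0.04-0.00j]]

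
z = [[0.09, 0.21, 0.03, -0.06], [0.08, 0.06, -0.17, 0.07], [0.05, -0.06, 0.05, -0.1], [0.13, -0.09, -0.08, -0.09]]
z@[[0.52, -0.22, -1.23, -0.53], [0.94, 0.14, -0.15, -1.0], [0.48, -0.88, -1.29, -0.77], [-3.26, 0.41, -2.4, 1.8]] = [[0.45, -0.04, -0.04, -0.39], [-0.21, 0.17, -0.06, 0.15], [0.32, -0.1, 0.12, -0.19], [0.24, -0.01, 0.17, -0.08]]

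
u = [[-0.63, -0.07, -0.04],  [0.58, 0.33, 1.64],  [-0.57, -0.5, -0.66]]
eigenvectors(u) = [[(-0.63+0j), (0.04-0.04j), 0.04+0.04j], [0.75+0.00j, (-0.88+0j), (-0.88-0j)], [-0.19+0.00j, 0.27-0.39j, (0.27+0.39j)]]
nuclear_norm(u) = 2.92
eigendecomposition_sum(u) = [[(-0.59-0j), (-0.01+0j), 0.06-0.00j],[0.71+0.00j, (0.01-0j), -0.08+0.00j],[-0.17-0.00j, (-0+0j), 0.02-0.00j]] + [[-0.02-0.03j,(-0.03-0.02j),(-0.05+0.03j)],  [-0.06+0.49j,(0.16+0.45j),(0.86+0.17j)],  [-0.20-0.18j,(-0.25-0.07j),-0.34+0.32j]] + [[(-0.02+0.03j),(-0.03+0.02j),-0.05-0.03j],[(-0.06-0.49j),0.16-0.45j,(0.86-0.17j)],[-0.20+0.18j,-0.25+0.07j,(-0.34-0.32j)]]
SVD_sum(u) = [[-0.14, -0.09, -0.28],  [0.76, 0.46, 1.51],  [-0.41, -0.25, -0.82]] + [[-0.44,-0.12,0.26], [-0.20,-0.05,0.12], [-0.23,-0.06,0.13]] + [[-0.05, 0.13, -0.02],[0.03, -0.08, 0.01],[0.07, -0.19, 0.03]]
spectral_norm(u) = 2.02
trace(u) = -0.96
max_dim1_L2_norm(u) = 1.77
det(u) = -0.34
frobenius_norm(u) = 2.13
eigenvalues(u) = [(-0.56+0j), (-0.2+0.75j), (-0.2-0.75j)]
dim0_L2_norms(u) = [1.03, 0.6, 1.77]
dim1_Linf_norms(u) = [0.63, 1.64, 0.66]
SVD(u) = [[-0.16, -0.82, -0.54], [0.87, -0.38, 0.32], [-0.47, -0.42, 0.78]] @ diag([2.018085153781638, 0.6386725515872734, 0.26120812379239405]) @ [[0.43, 0.26, 0.86],[0.84, 0.22, -0.49],[0.32, -0.94, 0.13]]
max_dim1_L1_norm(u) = 2.55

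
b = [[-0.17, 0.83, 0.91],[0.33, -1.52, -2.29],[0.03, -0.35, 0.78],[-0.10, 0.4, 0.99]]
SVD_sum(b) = [[-0.14, 0.64, 1.03],[0.32, -1.44, -2.34],[-0.05, 0.25, 0.40],[-0.12, 0.55, 0.89]] + [[-0.03, 0.19, -0.12], [0.01, -0.08, 0.05], [0.09, -0.60, 0.38], [0.02, -0.15, 0.1]] + [[-0.0, -0.0, -0.00],  [-0.00, -0.00, -0.0],  [-0.0, -0.00, -0.0],  [0.0, 0.0, 0.0]]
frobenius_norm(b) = 3.33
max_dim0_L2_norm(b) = 2.77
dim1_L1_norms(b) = [1.91, 4.14, 1.16, 1.49]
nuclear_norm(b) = 4.02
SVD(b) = [[-0.38,-0.3,-0.85], [0.85,0.12,-0.31], [-0.15,0.92,-0.31], [-0.33,0.23,0.30]] @ diag([3.238718122074152, 0.7758236196525579, 0.0016238650421179974]) @ [[0.12, -0.52, -0.84],[0.12, -0.84, 0.53],[0.99, 0.16, 0.03]]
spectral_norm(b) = 3.24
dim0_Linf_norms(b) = [0.33, 1.52, 2.29]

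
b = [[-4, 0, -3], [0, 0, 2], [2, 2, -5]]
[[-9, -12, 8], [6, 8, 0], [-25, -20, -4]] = b @[[0, 0, -2], [-5, 0, 0], [3, 4, 0]]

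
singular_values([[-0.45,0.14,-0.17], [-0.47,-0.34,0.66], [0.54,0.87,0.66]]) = [1.24, 0.87, 0.45]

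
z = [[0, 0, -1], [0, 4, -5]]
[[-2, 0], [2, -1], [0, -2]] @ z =[[0, 0, 2], [0, -4, 3], [0, -8, 10]]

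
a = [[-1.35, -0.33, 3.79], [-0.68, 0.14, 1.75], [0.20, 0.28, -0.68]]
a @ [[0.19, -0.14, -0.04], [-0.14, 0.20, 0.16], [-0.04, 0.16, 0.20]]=[[-0.36, 0.73, 0.76], [-0.22, 0.4, 0.4], [0.03, -0.08, -0.10]]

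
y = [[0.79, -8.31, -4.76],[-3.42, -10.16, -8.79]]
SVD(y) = [[-0.56,-0.83],  [-0.83,0.56]] @ diag([16.599226058461284, 2.998265208433009]) @ [[0.14, 0.79, 0.6], [-0.86, 0.40, -0.32]]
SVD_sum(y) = [[-1.34, -7.31, -5.56], [-1.98, -10.84, -8.25]] + [[2.13, -1.00, 0.80], [-1.44, 0.68, -0.54]]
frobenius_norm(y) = 16.87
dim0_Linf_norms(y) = [3.42, 10.16, 8.79]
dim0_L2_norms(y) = [3.51, 13.13, 10.0]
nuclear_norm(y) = 19.60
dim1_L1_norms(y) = [13.86, 22.37]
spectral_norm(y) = 16.60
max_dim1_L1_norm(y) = 22.37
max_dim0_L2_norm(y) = 13.13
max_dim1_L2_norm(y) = 13.86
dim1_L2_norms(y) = [9.61, 13.86]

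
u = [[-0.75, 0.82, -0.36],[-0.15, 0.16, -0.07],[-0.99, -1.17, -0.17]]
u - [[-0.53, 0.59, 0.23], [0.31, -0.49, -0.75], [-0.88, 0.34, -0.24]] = [[-0.22, 0.23, -0.59], [-0.46, 0.65, 0.68], [-0.11, -1.51, 0.07]]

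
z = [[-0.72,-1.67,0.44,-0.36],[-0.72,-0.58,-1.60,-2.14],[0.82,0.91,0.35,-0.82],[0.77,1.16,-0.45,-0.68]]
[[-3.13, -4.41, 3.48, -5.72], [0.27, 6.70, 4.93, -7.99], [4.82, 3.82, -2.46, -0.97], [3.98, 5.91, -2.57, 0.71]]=z @[[0.48,1.48,-4.11,-0.04], [2.48,1.82,-0.03,2.48], [1.43,-2.52,0.2,-0.7], [-2.03,-2.24,-1.06,3.60]]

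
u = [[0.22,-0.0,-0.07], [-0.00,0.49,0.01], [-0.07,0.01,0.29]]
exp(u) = [[1.25,-0.00,-0.09], [-0.0,1.63,0.01], [-0.09,0.01,1.34]]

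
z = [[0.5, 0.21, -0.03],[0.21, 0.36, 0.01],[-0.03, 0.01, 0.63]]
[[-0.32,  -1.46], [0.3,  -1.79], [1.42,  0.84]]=z@[[-1.09,-0.98], [1.40,-4.45], [2.18,1.35]]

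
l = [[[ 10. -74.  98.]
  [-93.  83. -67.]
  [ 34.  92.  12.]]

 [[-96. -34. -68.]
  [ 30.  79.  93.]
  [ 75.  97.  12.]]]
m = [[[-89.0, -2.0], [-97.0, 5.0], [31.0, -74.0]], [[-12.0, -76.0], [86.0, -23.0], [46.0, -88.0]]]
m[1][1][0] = 86.0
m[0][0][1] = -2.0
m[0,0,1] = -2.0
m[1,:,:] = [[-12.0, -76.0], [86.0, -23.0], [46.0, -88.0]]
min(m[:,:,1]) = -88.0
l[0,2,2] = 12.0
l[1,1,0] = 30.0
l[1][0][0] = -96.0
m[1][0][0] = -12.0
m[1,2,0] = 46.0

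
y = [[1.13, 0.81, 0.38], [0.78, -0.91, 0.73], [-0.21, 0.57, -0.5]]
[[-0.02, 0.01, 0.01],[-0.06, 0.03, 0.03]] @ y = [[-0.02, -0.02, -0.01], [-0.05, -0.06, -0.02]]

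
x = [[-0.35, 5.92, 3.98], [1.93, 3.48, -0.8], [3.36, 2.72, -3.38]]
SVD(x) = [[0.84, -0.49, 0.26],[0.45, 0.34, -0.83],[0.32, 0.81, 0.50]] @ diag([7.784495423717004, 6.082643626562872, 0.008803996996290156]) @ [[0.21, 0.95, 0.24], [0.58, 0.08, -0.81], [-0.79, 0.31, -0.53]]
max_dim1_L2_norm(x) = 7.14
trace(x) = -0.25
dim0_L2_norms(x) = [3.89, 7.39, 5.28]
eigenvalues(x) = [-5.99, 5.75, -0.01]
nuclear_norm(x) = 13.88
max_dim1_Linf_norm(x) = 5.92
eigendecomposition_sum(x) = [[-2.29, 0.39, 3.62], [0.66, -0.11, -1.04], [2.27, -0.39, -3.58]] + [[1.95, 5.52, 0.37], [1.27, 3.6, 0.24], [1.09, 3.10, 0.21]] + [[-0.0, 0.01, -0.01], [0.0, -0.0, 0.0], [-0.0, 0.01, -0.00]]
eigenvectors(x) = [[-0.70, 0.76, 0.79], [0.20, 0.49, -0.31], [0.69, 0.43, 0.53]]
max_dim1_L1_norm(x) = 10.25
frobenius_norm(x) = 9.88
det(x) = 0.42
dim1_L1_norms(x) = [10.25, 6.21, 9.46]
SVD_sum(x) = [[1.37,6.15,1.58], [0.74,3.32,0.85], [0.52,2.33,0.6]] + [[-1.72, -0.24, 2.4], [1.19, 0.16, -1.66], [2.85, 0.39, -3.98]] + [[-0.0, 0.00, -0.0], [0.01, -0.00, 0.0], [-0.0, 0.0, -0.00]]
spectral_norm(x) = 7.78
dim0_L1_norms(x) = [5.64, 12.12, 8.16]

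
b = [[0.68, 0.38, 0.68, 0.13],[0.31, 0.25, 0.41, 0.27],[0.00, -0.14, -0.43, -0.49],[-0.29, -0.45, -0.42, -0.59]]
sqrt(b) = [[(0.71+0j), 0.36-0.01j, (0.51-0.3j), -0.04-0.08j], [0.30-0.07j, 0.15+0.01j, 0.21-0.26j, (-0.02-0.25j)], [0.06+0.05j, (0.03+0.04j), (0.05+0.64j), -0.00+0.35j], [(-0.25+0.09j), -0.13+0.40j, (-0.18+0.27j), 0.01+0.78j]]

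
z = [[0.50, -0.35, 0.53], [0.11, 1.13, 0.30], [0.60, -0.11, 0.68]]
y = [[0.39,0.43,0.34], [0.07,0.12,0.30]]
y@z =[[0.45, 0.31, 0.57],[0.23, 0.08, 0.28]]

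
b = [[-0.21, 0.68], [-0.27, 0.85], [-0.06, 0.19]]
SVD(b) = [[-0.61, 0.79], [-0.77, -0.61], [-0.17, -0.06]] @ diag([1.158265920054876, 0.0044786649161631395]) @ [[0.3, -0.95], [0.95, 0.30]]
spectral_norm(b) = 1.16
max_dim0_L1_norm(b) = 1.72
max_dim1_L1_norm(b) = 1.12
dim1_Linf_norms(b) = [0.68, 0.85, 0.19]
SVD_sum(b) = [[-0.21, 0.68],[-0.27, 0.85],[-0.06, 0.19]] + [[0.00, 0.0],  [-0.00, -0.00],  [-0.00, -0.0]]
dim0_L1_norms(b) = [0.54, 1.72]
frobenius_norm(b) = 1.16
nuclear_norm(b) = 1.16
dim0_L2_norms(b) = [0.35, 1.1]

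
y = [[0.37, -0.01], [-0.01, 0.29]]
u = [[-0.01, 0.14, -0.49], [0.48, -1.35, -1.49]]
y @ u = [[-0.01, 0.07, -0.17], [0.14, -0.39, -0.43]]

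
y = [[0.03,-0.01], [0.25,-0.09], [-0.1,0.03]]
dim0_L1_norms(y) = [0.38, 0.13]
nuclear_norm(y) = 0.29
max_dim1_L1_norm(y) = 0.34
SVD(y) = [[-0.11, 0.10], [-0.93, -0.37], [0.36, -0.92]] @ diag([0.2871795810722232, 0.00528092938623274]) @ [[-0.94, 0.33], [0.33, 0.94]]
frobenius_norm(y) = 0.29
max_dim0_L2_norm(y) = 0.27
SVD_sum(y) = [[0.03, -0.01], [0.25, -0.09], [-0.10, 0.03]] + [[0.00, 0.0],[-0.0, -0.0],[-0.0, -0.0]]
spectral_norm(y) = 0.29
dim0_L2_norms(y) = [0.27, 0.1]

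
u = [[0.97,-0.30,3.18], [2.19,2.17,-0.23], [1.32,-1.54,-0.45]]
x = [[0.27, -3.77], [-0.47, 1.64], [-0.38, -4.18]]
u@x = [[-0.81,-17.44], [-0.34,-3.74], [1.25,-5.62]]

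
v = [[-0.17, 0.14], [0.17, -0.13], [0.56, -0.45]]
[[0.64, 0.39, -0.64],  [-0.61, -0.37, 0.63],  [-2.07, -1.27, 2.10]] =v @ [[-1.80, -0.99, 2.35], [2.37, 1.58, -1.75]]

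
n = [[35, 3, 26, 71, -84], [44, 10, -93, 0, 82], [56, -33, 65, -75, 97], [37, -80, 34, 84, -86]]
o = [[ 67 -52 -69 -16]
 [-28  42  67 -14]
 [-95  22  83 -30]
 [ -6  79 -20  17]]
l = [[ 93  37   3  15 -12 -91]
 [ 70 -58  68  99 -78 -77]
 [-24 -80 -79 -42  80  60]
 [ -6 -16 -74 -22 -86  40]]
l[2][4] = 80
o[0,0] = 67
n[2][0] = 56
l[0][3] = 15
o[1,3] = -14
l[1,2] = 68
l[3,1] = -16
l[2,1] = -80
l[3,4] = -86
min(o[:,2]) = -69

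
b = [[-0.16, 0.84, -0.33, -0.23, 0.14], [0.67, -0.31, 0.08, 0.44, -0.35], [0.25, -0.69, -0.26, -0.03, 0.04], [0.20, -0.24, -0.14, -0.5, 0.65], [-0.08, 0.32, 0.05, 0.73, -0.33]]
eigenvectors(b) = [[(-0.43-0.01j), -0.43+0.01j, -0.10+0.00j, (0.72+0j), (0.04+0j)], [(0.52+0j), 0.52-0.00j, -0.24+0.00j, (0.53+0j), 0.05+0.00j], [0.35+0.33j, (0.35-0.33j), -0.92+0.00j, (-0.22+0j), (-0.03+0j)], [(-0.13+0.4j), -0.13-0.40j, 0.18+0.00j, 0.24+0.00j, 0.63+0.00j], [0.13-0.35j, 0.13+0.35j, (-0.23+0j), (0.31+0j), 0.77+0.00j]]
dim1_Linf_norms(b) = [0.84, 0.67, 0.69, 0.65, 0.73]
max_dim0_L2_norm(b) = 1.2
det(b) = -0.09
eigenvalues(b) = [(-1+0.6j), (-1-0.6j), (-0.4+0j), (0.55+0j), (0.29+0j)]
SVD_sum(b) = [[-0.38, 0.62, -0.12, -0.35, 0.26], [0.36, -0.59, 0.11, 0.34, -0.25], [0.24, -0.4, 0.07, 0.23, -0.17], [-0.07, 0.12, -0.02, -0.07, 0.05], [0.06, -0.10, 0.02, 0.06, -0.04]] + [[-0.03, 0.10, 0.03, 0.13, -0.10], [-0.03, 0.12, 0.03, 0.14, -0.11], [0.07, -0.25, -0.07, -0.3, 0.25], [0.12, -0.44, -0.11, -0.53, 0.43], [-0.12, 0.44, 0.11, 0.53, -0.43]] + [[0.28, 0.14, -0.14, 0.01, 0.04], [0.3, 0.14, -0.15, 0.01, 0.04], [0.04, 0.02, -0.02, 0.0, 0.00], [0.15, 0.07, -0.08, 0.01, 0.02], [0.02, 0.01, -0.01, 0.0, 0.00]] + [[-0.04, -0.02, -0.09, 0.02, -0.01], [0.04, 0.02, 0.10, -0.03, 0.01], [-0.10, -0.06, -0.25, 0.06, -0.02], [0.02, 0.01, 0.05, -0.01, 0.00], [-0.04, -0.02, -0.09, 0.02, -0.01]] + [[0.0, 0.00, -0.01, -0.04, -0.05], [0.0, 0.0, -0.0, -0.03, -0.03], [0.00, 0.0, -0.0, -0.02, -0.02], [-0.01, -0.0, 0.02, 0.11, 0.14], [-0.01, -0.0, 0.02, 0.12, 0.15]]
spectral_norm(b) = 1.33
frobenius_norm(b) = 1.98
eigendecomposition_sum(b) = [[-0.21+0.12j, (0.25-0.21j), (-0.1-0.07j), (-0.14-0.28j), (0.11+0.24j)], [0.26-0.16j, (-0.29+0.26j), 0.12+0.08j, (0.18+0.33j), -0.14-0.28j], [0.27+0.05j, (-0.36-0.01j), 0.03+0.13j, -0.09+0.34j, (0.08-0.28j)], [0.06+0.23j, (-0.13-0.29j), (-0.09+0.07j), -0.30+0.06j, (0.25-0.04j)], [(-0.04-0.21j), (0.11+0.26j), (0.08-0.06j), (0.27-0.04j), -0.22+0.02j]] + [[(-0.21-0.12j),0.25+0.21j,(-0.1+0.07j),(-0.14+0.28j),0.11-0.24j], [0.26+0.16j,-0.29-0.26j,0.12-0.08j,0.18-0.33j,-0.14+0.28j], [(0.27-0.05j),(-0.36+0.01j),(0.03-0.13j),(-0.09-0.34j),0.08+0.28j], [(0.06-0.23j),(-0.13+0.29j),(-0.09-0.07j),-0.30-0.06j,(0.25+0.04j)], [(-0.04+0.21j),(0.11-0.26j),(0.08+0.06j),0.27+0.04j,-0.22-0.02j]] + [[-0.02-0.00j, (0.01+0j), -0.04-0.00j, 0.02+0.00j, (-0.02-0j)],  [-0.05-0.00j, 0.04+0.00j, (-0.09-0j), (0.04+0j), (-0.04-0j)],  [(-0.2-0j), 0.14+0.00j, -0.35-0.00j, (0.16+0j), -0.14-0.00j],  [(0.04+0j), (-0.03-0j), 0.07+0.00j, -0.03-0.00j, 0.03+0.00j],  [-0.05-0.00j, (0.04+0j), (-0.09-0j), 0.04+0.00j, -0.04-0.00j]] + [[(0.29-0j), 0.33+0.00j, -0.10-0.00j, (0.03+0j), -0.07-0.00j],  [(0.22-0j), (0.25+0j), -0.07-0.00j, 0.02+0.00j, -0.05-0.00j],  [(-0.09+0j), -0.10-0.00j, (0.03+0j), (-0.01-0j), (0.02+0j)],  [(0.1-0j), 0.11+0.00j, (-0.03-0j), (0.01+0j), (-0.02-0j)],  [(0.13-0j), (0.14+0j), (-0.04-0j), (0.01+0j), (-0.03-0j)]] + [[-0.00-0.00j,(-0-0j),0j,0.01+0.00j,0.01-0.00j], [-0.00-0.00j,-0.01-0.00j,0.00+0.00j,(0.01+0j),0.01-0.00j], [0j,0.00+0.00j,(-0-0j),(-0.01-0j),(-0.01+0j)], [(-0.06-0j),(-0.06-0j),0.01+0.00j,0.12+0.00j,0.15-0.00j], [-0.07-0.00j,(-0.07-0j),(0.01+0j),(0.14+0j),0.18-0.00j]]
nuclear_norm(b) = 3.78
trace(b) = -1.56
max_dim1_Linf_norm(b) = 0.84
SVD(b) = [[-0.65, 0.15, 0.65, 0.30, -0.22], [0.62, 0.17, 0.68, -0.32, -0.15], [0.41, -0.36, 0.08, 0.82, -0.11], [-0.12, -0.64, 0.34, -0.17, 0.66], [0.11, 0.64, 0.05, 0.31, 0.70]] @ diag([1.326802695976778, 1.300697319254881, 0.5365976216082141, 0.3404942630044478, 0.27478671543104943]) @ [[0.44, -0.72, 0.13, 0.41, -0.31], [-0.14, 0.53, 0.14, 0.64, -0.52], [0.81, 0.39, -0.42, 0.03, 0.11], [-0.35, -0.21, -0.88, 0.23, -0.08], [-0.07, -0.01, 0.11, 0.6, 0.79]]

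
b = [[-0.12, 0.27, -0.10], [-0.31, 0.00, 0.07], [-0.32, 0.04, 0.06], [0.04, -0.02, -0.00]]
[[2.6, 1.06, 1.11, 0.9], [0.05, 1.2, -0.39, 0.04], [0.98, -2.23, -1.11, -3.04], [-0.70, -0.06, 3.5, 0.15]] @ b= [[-0.96,  0.73,  -0.12], [-0.25,  -0.00,  0.06], [0.81,  0.28,  -0.32], [-1.01,  -0.05,  0.28]]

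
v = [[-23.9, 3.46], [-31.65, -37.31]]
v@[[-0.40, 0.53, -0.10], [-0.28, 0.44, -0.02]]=[[8.59,-11.14,2.32], [23.11,-33.19,3.91]]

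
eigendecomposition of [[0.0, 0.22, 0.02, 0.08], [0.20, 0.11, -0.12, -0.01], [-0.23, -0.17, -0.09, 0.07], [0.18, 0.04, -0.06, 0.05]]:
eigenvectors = [[(0.48+0j), -0.20+0.48j, -0.20-0.48j, 0.26+0.00j],  [(0.61+0j), (-0.03-0.36j), -0.03+0.36j, (-0.26+0j)],  [-0.42+0.00j, -0.71+0.00j, (-0.71-0j), 0.28+0.00j],  [0.47+0.00j, (0.1-0.28j), (0.1+0.28j), (0.88+0j)]]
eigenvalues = [(0.34+0j), (-0.17+0.1j), (-0.17-0.1j), (0.07+0j)]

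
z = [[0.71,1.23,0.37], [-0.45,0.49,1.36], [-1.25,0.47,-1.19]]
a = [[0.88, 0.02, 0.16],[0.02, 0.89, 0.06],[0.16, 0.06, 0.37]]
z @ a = [[0.71,1.13,0.32], [-0.17,0.51,0.46], [-1.28,0.32,-0.61]]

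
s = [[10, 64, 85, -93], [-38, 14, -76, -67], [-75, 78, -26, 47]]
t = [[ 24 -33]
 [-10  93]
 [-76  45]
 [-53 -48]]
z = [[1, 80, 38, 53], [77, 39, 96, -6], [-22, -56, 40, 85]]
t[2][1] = 45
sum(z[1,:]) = 206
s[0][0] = 10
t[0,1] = -33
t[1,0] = -10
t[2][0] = -76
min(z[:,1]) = -56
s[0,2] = 85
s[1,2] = -76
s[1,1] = 14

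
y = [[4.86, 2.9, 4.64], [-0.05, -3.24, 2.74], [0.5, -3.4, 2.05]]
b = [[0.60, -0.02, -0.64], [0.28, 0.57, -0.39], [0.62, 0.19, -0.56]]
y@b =[[6.60, 2.44, -6.84], [0.76, -1.33, -0.24], [0.62, -1.56, -0.14]]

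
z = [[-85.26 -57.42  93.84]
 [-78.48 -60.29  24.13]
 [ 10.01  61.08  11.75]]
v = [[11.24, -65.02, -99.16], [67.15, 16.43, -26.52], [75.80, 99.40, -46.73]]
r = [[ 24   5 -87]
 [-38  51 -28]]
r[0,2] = -87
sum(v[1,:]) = 57.06000000000002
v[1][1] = 16.43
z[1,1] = -60.29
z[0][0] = -85.26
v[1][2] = -26.52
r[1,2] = -28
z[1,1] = -60.29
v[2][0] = 75.8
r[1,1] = 51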